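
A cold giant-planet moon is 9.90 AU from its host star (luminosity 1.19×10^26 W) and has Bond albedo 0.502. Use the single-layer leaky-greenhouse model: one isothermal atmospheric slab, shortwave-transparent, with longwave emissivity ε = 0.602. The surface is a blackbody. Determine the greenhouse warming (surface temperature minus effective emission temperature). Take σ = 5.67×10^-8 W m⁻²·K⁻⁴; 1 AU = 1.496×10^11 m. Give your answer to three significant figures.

d = 9.90 × 1.496×10^11 m = 1.481×10^12 m.
S = L/(4πd²) = 4.317 W m⁻².
Effective emission temperature (TOA balance): σT_e⁴ = S(1−α)/4 = 0.5375 W m⁻² → T_e = 55.49 K.
The surface balance (absorbed SW + ε·downward IR = σT_s⁴) with T_a⁴ = T_s⁴/2 reduces to T_s = T_e·[2/(2−ε)]^¼ = 60.68 K.
T_s − T_e = 60.68 − 55.49 = 5.197 K.

5.20 kelvin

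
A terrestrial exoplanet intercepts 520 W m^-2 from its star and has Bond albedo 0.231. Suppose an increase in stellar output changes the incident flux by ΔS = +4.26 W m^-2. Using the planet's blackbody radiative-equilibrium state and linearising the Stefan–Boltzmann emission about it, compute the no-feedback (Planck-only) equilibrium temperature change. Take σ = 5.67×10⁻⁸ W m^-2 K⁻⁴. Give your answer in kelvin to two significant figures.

Reference equilibrium: T_e = [S(1−α)/(4σ)]^(1/4) = 204.9 K.
TOA radiative forcing: ΔF = (1−α)ΔS/4 = 0.769·(+4.26)/4 = 0.8190 W m^-2.
Linearising σT⁴ gives d(σT⁴)/dT = 4σT_e³ = 1.951 W m^-2 per K.
Hence the no-feedback warming is ΔF/(4σT_e³) = 0.420 K.

0.42 kelvin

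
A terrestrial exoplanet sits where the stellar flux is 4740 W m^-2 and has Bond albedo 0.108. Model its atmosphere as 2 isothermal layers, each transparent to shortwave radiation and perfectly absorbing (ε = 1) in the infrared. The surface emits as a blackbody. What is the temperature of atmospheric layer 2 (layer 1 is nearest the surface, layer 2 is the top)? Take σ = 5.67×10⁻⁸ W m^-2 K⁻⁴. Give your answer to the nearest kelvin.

OLR = S(1−α)/4 = 1057 W m^-2; the top layer radiates at T_e = 369.5 K.
Each opaque layer satisfies 2T_j⁴ = T_{j−1}⁴ + T_{j+1}⁴, giving T_k⁴ = (N+1−k)T_e⁴.
With k = 2: T_2 = (2+1−2)^¼·369.5 K = 369.5 K.

370 K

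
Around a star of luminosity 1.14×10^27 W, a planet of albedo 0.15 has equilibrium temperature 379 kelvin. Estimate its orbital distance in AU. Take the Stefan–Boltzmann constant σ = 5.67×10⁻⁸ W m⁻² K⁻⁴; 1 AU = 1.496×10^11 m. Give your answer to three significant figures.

0.858 AU

Energy balance gives S = 4σT⁴/(1−α) = 5505 W m⁻².
Then d = [L/(4πS)]^(1/2) = 1.284×10^11 m, i.e. 0.8581 AU.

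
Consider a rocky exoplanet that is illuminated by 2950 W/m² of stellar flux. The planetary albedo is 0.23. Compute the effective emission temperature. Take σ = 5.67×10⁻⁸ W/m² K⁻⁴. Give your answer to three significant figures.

316 kelvin

The planet absorbs (1−α)S over its disc πR² and re-emits over 4πR², so the mean absorbed flux is (1−0.23)·2950/4 = 567.9 W/m².
Balancing against σT⁴: T = (567.9/5.67×10⁻⁸)^(1/4) = 316.3 K.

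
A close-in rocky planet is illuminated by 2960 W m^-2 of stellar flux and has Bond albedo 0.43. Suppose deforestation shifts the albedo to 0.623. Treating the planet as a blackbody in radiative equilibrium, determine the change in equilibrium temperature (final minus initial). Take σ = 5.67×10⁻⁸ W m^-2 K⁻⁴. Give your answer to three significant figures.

-28.8 kelvin

Initial: T₁ = [S(1−0.43)/(4σ)]^(1/4) = 293.7 K.
Final:   T₂ = [S(1−0.623)/(4σ)]^(1/4) = 264.8 K.
Change: 264.8 − 293.7 = -28.84 K.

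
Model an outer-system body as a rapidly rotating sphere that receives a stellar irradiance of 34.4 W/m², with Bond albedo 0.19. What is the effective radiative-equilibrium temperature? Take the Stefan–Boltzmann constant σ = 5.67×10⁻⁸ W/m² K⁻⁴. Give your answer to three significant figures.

105 K

The planet absorbs (1−α)S over its disc πR² and re-emits over 4πR², so the mean absorbed flux is (1−0.19)·34.40/4 = 6.966 W/m².
Balancing against σT⁴: T = (6.966/5.67×10⁻⁸)^(1/4) = 105.3 K.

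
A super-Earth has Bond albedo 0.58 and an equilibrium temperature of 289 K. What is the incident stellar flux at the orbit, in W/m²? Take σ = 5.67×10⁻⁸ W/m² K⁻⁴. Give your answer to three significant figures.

Invert the energy balance for S: S = 4σT⁴/(1−α).
The emitted flux is σT⁴ = 395.5 W/m².
S = 4·395.5/0.42 = 3767 W/m².

3770 W/m²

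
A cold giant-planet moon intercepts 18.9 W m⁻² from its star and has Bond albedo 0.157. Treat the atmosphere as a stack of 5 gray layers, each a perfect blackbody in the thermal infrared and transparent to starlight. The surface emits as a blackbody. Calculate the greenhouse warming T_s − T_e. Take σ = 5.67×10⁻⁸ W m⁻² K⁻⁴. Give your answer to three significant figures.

51.7 K

Top-of-atmosphere balance: σT_e⁴ = S(1−α)/4 = 3.983 W m⁻² → T_e = 91.55 K.
Surface: T_s = (6)^¼·T_e = 143.3 K.
So the greenhouse effect raises the surface by 143.3 − 91.55 = 51.73 K.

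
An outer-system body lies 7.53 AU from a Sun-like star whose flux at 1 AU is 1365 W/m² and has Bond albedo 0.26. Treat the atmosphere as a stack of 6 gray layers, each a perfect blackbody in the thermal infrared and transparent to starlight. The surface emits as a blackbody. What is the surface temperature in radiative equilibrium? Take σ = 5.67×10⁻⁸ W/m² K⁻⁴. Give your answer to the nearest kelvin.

153 K

By the inverse-square law, S = 1365/7.53² = 24.07 W/m².
Top-of-atmosphere balance: σT_e⁴ = S(1−α)/4 = 4.454 W/m² → T_e = 94.14 K.
For an N-layer opaque stack, T_s⁴ = (N+1)T_e⁴, hence T_s = (7)^(1/4)×94.14 K = 153.1 K.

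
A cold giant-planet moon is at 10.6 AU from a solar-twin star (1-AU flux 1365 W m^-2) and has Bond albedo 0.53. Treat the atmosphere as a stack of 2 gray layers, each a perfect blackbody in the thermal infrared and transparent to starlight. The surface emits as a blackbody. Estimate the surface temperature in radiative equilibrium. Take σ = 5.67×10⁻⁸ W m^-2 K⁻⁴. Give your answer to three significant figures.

By the inverse-square law, S = 1365/10.6² = 12.15 W m^-2.
Top-of-atmosphere balance: σT_e⁴ = S(1−α)/4 = 1.427 W m^-2 → T_e = 70.83 K.
Layer-by-layer balance gives σT_s⁴ = (N+1)σT_e⁴, so T_s = 3^¼·70.83 = 93.22 K.

93.2 kelvin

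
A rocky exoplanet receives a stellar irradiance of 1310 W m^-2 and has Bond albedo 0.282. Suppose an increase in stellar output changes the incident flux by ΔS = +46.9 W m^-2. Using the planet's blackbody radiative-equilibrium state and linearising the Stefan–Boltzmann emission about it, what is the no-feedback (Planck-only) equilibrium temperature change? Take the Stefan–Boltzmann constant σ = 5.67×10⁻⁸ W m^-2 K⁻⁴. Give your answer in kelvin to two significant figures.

2.3 kelvin

The baseline emission temperature is T_e = 253.8 K.
Only a fraction (1−α) is absorbed and it's spread over 4πR², so ΔF = (1−α)ΔS/4 = 8.419 W m^-2.
Linearising σT⁴ gives d(σT⁴)/dT = 4σT_e³ = 3.706 W m^-2 per K.
ΔT₀ = ΔF/λ_P = 8.419/3.706 = 2.27 K.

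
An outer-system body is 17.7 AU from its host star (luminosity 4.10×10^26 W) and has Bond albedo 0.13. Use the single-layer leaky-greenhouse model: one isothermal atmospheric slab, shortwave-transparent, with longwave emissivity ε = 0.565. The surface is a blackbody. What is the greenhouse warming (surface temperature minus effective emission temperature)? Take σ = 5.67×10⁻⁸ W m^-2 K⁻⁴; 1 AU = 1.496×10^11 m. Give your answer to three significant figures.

d = 17.7 × 1.496×10^11 m = 2.648×10^12 m.
Spreading L over a sphere of radius d: S = 4.10×10^26/(4π·2.65×10^12²) = 4.653 W m^-2.
Effective emission temperature (TOA balance): σT_e⁴ = S(1−α)/4 = 1.012 W m^-2 → T_e = 65.00 K.
The surface balance (absorbed SW + ε·downward IR = σT_s⁴) with T_a⁴ = T_s⁴/2 reduces to T_s = T_e·[2/(2−ε)]^¼ = 70.62 K.
Greenhouse warming: T_s − T_e = 5.625 K.

5.62 K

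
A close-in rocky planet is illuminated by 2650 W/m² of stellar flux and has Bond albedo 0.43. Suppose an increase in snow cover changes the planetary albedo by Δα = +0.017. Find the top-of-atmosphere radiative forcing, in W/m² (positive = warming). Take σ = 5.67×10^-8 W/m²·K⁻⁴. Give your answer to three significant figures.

ΔF = −(S/4)Δα = −(2650/4)×(+0.017) = -11.26 W/m².

-11.3 W/m²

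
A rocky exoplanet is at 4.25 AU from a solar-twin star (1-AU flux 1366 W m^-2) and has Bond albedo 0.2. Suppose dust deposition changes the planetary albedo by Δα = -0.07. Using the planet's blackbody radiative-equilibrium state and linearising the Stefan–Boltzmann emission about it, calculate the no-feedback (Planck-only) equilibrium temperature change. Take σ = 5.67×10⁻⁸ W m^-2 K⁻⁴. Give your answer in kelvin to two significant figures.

Irradiance scales as 1/d², so S = 1366 W m^-2 × (1/4.25)² = 75.63 W m^-2.
The baseline emission temperature is T_e = 127.8 K.
TOA radiative forcing: ΔF = −S·Δα/4 = −75.63·(-0.07)/4 = 1.323 W m^-2.
Linearising σT⁴ gives d(σT⁴)/dT = 4σT_e³ = 0.4734 W m^-2 per K.
ΔT₀ = ΔF/λ_P = 1.323/0.4734 = 2.80 K.

2.8 K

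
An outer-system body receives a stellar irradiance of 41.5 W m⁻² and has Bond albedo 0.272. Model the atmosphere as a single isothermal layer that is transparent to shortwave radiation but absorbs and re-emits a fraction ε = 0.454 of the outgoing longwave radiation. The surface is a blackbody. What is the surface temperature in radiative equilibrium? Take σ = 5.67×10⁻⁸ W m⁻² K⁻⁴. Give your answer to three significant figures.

Effective emission temperature (TOA balance): σT_e⁴ = S(1−α)/4 = 7.553 W m⁻² → T_e = 107.4 K.
The surface balance (absorbed SW + ε·downward IR = σT_s⁴) with T_a⁴ = T_s⁴/2 reduces to T_s = T_e·[2/(2−ε)]^¼ = 114.6 K.

115 K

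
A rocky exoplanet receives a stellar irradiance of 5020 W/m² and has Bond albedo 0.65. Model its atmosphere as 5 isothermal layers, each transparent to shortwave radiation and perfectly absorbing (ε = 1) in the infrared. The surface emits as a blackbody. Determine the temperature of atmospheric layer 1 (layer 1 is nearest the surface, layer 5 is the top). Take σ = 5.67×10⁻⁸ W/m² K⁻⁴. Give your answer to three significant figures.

444 K

Top-of-atmosphere balance: σT_e⁴ = S(1−α)/4 = 439.2 W/m² → T_e = 296.7 K.
In the N-layer model, layer k (counted from the surface) has T_k = (N+1−k)^(1/4)·T_e.
T_1 = (5)^(1/4)·296.7 = 443.6 K.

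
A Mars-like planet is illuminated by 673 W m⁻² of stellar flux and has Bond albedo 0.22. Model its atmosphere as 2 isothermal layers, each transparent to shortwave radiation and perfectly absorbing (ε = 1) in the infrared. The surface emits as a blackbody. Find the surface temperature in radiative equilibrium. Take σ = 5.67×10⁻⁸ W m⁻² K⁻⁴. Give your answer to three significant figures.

Top-of-atmosphere balance: σT_e⁴ = S(1−α)/4 = 131.2 W m⁻² → T_e = 219.3 K.
Layer-by-layer balance gives σT_s⁴ = (N+1)σT_e⁴, so T_s = 3^¼·219.3 = 288.7 K.

289 K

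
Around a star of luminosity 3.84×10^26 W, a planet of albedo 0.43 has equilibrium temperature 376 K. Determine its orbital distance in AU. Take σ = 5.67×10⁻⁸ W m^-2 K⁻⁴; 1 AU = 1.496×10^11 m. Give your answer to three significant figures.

The flux needed for this T is 4σT⁴/(1−0.43) = 7953 W m^-2.
S = L/(4πd²) → d = √(L/4πS) = √(3.84×10^26/(4π·7953)) = 6.199×10^10 m = 0.4144 AU.

0.414 AU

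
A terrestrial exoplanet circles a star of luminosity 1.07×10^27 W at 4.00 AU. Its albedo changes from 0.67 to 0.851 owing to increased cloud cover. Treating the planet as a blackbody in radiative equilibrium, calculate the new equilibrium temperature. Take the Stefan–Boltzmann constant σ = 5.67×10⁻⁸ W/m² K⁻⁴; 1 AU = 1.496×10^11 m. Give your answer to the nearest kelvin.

d = 4.00 × 1.496×10^11 m = 5.984×10^11 m.
S = L/(4πd²) = 237.8 W/m².
T₂ = [S(1−α₂)/(4σ)]^(1/4) = [237.8·0.149/(4σ)]^(1/4) = 111.8 K.

112 K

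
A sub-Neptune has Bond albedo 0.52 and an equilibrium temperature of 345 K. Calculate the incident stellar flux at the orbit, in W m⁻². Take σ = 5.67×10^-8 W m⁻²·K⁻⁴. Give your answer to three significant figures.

6690 W m⁻²

Invert the energy balance for S: S = 4σT⁴/(1−α).
The emitted flux is σT⁴ = 803.3 W m⁻².
So S = 4×803.3/(1−0.52) = 6694 W m⁻².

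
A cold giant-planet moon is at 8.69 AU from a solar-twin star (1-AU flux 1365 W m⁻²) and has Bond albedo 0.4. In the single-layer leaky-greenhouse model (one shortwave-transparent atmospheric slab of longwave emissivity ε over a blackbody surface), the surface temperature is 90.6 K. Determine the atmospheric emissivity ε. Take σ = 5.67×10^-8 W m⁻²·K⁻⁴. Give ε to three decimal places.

0.581

Irradiance scales as 1/d², so S = 1365 W m⁻² × (1/8.69)² = 18.08 W m⁻².
Effective temperature: T_e = [S(1−α)/(4σ)]^(1/4) = 83.16 K.
Inverting T_s⁴ = 2T_e⁴/(2−ε): (T_e/T_s)⁴ = 0.7097, so ε = 2(1 − 0.7097) = 0.5806.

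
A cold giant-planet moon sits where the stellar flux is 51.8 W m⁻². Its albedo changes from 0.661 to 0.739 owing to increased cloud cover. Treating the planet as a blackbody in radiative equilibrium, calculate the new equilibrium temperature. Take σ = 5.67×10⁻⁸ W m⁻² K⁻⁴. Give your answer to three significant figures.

87.9 K

With the new albedo, S(1−α₂)/4 = 3.380 W m⁻², so T₂ = 87.87 K.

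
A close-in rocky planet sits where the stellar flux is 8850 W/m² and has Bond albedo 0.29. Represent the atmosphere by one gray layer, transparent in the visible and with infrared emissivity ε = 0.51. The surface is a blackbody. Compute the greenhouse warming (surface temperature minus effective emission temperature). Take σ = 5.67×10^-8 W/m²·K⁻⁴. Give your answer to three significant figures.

The planet radiates to space at T_e = [S(1−α)/(4σ)]^(1/4) = 408.0 K.
The surface balance (absorbed SW + ε·downward IR = σT_s⁴) with T_a⁴ = T_s⁴/2 reduces to T_s = T_e·[2/(2−ε)]^¼ = 439.1 K.
Greenhouse warming: T_s − T_e = 31.16 K.

31.2 kelvin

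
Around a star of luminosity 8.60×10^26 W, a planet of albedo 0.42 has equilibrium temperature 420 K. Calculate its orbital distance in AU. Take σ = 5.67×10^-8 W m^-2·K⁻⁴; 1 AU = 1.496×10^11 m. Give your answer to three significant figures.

0.501 AU

Required flux: S = 4σT⁴/(1−α) = 12170 W m^-2.
S = L/(4πd²) → d = √(L/4πS) = √(8.60×10^26/(4π·12170)) = 7.500×10^10 m = 0.5013 AU.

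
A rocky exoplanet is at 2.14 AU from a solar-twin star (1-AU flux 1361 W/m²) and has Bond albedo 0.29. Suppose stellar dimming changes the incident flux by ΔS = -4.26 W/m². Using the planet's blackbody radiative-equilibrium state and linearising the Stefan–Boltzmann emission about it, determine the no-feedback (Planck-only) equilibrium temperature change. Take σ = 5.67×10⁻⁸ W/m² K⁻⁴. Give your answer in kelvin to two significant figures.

Flux at the orbit: S = 1361/(2.14)² = 297.2 W/m².
The baseline emission temperature is T_e = 174.6 K.
ΔF = Δ[S(1−α)]/4 = (1−0.29)·-4.26/4 = -0.7561 W/m².
The Planck feedback parameter is 4σT_e³ = 1.208 W/m²/K.
So ΔT₀ = -0.7561/1.208 = -0.626 K.

-0.63 kelvin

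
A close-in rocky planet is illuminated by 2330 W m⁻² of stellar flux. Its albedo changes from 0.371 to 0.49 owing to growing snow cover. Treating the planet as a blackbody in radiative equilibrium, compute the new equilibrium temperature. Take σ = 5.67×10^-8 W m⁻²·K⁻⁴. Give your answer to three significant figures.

269 kelvin

With the new albedo, S(1−α₂)/4 = 297.1 W m⁻², so T₂ = 269.0 K.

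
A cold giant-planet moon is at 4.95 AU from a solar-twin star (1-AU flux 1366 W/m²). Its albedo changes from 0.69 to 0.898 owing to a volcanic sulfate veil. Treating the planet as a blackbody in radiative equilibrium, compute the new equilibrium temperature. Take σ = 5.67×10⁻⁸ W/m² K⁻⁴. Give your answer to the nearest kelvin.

By the inverse-square law, S = 1366/4.95² = 55.75 W/m².
With the new albedo, S(1−α₂)/4 = 1.422 W/m², so T₂ = 70.76 K.

71 K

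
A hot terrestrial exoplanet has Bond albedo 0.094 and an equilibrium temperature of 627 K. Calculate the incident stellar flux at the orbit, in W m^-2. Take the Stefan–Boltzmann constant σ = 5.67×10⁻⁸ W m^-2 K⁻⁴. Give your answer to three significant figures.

Invert the energy balance for S: S = 4σT⁴/(1−α).
σT⁴ = 5.67×10⁻⁸·(627)⁴ = 8763 W m^-2.
So S = 4×8763/(1−0.094) = 38690 W m^-2.

38700 W m^-2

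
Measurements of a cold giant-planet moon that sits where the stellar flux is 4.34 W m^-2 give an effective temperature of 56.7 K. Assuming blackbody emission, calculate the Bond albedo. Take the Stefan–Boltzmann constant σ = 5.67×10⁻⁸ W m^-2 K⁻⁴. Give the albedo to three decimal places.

Energy balance: S(1−α)/4 = σT⁴, so 1−α = 4σT⁴/S.
4σT⁴ = 4·5.67×10⁻⁸·(56.7)⁴ = 2.344 W m^-2.
1−α = 2.344/4.340 = 0.5401, so α = 0.4599.

0.460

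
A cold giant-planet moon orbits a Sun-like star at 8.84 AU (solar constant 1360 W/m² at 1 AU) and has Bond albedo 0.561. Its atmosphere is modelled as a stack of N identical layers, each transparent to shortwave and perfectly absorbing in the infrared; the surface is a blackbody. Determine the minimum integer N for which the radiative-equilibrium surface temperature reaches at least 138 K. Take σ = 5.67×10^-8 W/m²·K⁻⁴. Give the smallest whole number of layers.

10

Irradiance scales as 1/d², so S = 1360 W/m² × (1/8.84)² = 17.40 W/m².
Top-of-atmosphere balance: σT_e⁴ = S(1−α)/4 = 1.910 W/m² → T_e = 76.18 K.
Since T_s⁴ = (N+1)T_e⁴, we need N ≥ (T_s/T_e)⁴ − 1 = 9.766.
The minimum whole number is N = 10.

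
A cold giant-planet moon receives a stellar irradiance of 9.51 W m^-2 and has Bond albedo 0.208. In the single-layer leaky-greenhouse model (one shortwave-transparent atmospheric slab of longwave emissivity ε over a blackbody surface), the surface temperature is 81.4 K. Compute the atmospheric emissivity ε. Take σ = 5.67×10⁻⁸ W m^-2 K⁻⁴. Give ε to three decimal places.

Effective temperature: T_e = [S(1−α)/(4σ)]^(1/4) = 75.91 K.
T_s⁴ = T_e⁴·2/(2−ε) → ε = 2 − 2(T_e/T_s)⁴ = 2 − 2·(75.91/81.4)⁴ = 0.4872.

0.487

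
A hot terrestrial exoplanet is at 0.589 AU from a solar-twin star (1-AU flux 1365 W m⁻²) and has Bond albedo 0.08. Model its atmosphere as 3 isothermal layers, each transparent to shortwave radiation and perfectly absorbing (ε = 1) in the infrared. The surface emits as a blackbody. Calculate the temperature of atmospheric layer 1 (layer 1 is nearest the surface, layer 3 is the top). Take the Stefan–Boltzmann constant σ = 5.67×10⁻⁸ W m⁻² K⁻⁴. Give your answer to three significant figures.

468 K

By the inverse-square law, S = 1365/0.589² = 3935 W m⁻².
Top-of-atmosphere balance: σT_e⁴ = S(1−α)/4 = 905.0 W m⁻² → T_e = 355.4 K.
The net upward flux σT_e⁴ is constant between every pair of levels, so T_k⁴ = (N+1−k)T_e⁴.
With k = 1: T_1 = (3+1−1)^¼·355.4 K = 467.8 K.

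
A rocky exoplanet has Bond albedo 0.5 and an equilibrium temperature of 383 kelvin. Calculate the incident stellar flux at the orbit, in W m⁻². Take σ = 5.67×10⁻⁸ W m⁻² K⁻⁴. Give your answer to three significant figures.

9760 W m⁻²

Invert the energy balance for S: S = 4σT⁴/(1−α).
The emitted flux is σT⁴ = 1220 W m⁻².
So S = 4×1220/(1−0.5) = 9760 W m⁻².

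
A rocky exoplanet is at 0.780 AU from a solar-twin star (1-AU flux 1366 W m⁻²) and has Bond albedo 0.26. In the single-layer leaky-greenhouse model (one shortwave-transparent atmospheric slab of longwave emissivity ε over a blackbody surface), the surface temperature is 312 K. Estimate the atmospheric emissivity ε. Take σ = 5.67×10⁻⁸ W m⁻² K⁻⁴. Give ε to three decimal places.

Flux at the orbit: S = 1366/(0.780)² = 2245 W m⁻².
First, T_e = [2245·(1−0.26)/(4σ)]^(1/4) = 292.6 K.
Inverting T_s⁴ = 2T_e⁴/(2−ε): (T_e/T_s)⁴ = 0.7731, so ε = 2(1 − 0.7731) = 0.4538.

0.454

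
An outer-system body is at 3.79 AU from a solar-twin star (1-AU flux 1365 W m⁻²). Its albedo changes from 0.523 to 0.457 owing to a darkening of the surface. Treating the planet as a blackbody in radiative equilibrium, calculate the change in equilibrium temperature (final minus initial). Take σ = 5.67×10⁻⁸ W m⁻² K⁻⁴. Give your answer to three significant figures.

3.92 K

Flux at the orbit: S = 1365/(3.79)² = 95.03 W m⁻².
With α = 0.523, T₁ = 118.9 K.
With α = 0.457, T₂ = 122.8 K.
ΔT = T₂ − T₁ = 3.915 K.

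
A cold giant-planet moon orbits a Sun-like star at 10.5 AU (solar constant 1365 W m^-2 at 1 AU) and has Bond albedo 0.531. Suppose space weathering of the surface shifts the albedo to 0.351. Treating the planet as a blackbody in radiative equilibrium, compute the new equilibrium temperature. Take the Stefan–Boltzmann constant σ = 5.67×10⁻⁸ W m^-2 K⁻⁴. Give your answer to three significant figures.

77.2 K

Flux at the orbit: S = 1365/(10.5)² = 12.38 W m^-2.
New equilibrium: T₂ = [(1−0.351)·12.38/(4σ)]^(1/4) = 77.15 K.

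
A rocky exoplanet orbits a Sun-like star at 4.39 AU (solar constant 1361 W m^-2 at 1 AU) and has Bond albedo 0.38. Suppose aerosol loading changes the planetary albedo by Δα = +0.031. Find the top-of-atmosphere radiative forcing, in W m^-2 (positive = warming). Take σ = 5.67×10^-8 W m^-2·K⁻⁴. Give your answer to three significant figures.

Flux at the orbit: S = 1361/(4.39)² = 70.62 W m^-2.
The change in absorbed flux is Δ[S(1−α)/4] = −SΔα/4 = -0.5473 W m^-2.

-0.547 W m^-2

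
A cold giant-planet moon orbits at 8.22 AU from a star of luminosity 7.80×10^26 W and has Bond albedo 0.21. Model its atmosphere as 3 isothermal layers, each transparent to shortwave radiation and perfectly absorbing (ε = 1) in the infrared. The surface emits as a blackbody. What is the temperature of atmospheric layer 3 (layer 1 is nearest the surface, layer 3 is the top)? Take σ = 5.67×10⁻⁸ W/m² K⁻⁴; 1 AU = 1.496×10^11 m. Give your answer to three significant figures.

109 K

d = 8.22 × 1.496×10^11 m = 1.230×10^12 m.
S = L/(4πd²) = 41.05 W/m².
Top-of-atmosphere balance: σT_e⁴ = S(1−α)/4 = 8.107 W/m² → T_e = 109.3 K.
In the N-layer model, layer k (counted from the surface) has T_k = (N+1−k)^(1/4)·T_e.
T_3 = (1)^(1/4)·109.3 = 109.3 K.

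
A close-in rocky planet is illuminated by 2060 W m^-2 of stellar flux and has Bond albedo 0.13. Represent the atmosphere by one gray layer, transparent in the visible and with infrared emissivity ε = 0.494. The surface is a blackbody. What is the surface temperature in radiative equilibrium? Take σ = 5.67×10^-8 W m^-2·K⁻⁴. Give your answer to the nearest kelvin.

320 K

The planet radiates to space at T_e = [S(1−α)/(4σ)]^(1/4) = 298.2 K.
The surface balance (absorbed SW + ε·downward IR = σT_s⁴) with T_a⁴ = T_s⁴/2 reduces to T_s = T_e·[2/(2−ε)]^¼ = 320.1 K.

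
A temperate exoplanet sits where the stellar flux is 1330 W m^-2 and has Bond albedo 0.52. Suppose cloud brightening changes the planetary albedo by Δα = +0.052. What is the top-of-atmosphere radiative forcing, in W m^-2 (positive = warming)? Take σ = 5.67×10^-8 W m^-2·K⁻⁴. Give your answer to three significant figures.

-17.3 W m^-2

ΔF = −(S/4)Δα = −(1330/4)×(+0.052) = -17.29 W m^-2.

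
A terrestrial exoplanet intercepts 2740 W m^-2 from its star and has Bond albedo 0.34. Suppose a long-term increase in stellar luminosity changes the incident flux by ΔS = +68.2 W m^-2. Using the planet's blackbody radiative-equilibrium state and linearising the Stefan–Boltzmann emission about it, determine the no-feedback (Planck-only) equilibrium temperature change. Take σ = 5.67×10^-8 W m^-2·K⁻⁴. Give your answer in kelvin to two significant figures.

Unperturbed T_e = [2740·(1−0.34)/(4σ)]^¼ = 298.8 K.
Only a fraction (1−α) is absorbed and it's spread over 4πR², so ΔF = (1−α)ΔS/4 = 11.25 W m^-2.
The Planck feedback parameter is 4σT_e³ = 6.052 W m^-2/K.
So ΔT₀ = 11.25/6.052 = 1.86 K.

1.9 kelvin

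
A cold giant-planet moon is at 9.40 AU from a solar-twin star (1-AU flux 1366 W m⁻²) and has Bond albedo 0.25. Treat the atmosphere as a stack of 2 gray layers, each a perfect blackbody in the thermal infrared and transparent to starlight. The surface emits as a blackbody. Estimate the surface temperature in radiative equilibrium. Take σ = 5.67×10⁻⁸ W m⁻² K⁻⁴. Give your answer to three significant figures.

111 kelvin

Flux at the orbit: S = 1366/(9.40)² = 15.46 W m⁻².
Top-of-atmosphere balance: σT_e⁴ = S(1−α)/4 = 2.899 W m⁻² → T_e = 84.56 K.
Layer-by-layer balance gives σT_s⁴ = (N+1)σT_e⁴, so T_s = 3^¼·84.56 = 111.3 K.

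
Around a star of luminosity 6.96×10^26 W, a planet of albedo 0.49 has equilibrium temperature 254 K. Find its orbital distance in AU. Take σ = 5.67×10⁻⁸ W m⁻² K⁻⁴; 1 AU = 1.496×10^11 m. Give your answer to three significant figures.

Energy balance gives S = 4σT⁴/(1−α) = 1851 W m⁻².
Then d = [L/(4πS)]^(1/2) = 1.730×10^11 m, i.e. 1.156 AU.

1.16 AU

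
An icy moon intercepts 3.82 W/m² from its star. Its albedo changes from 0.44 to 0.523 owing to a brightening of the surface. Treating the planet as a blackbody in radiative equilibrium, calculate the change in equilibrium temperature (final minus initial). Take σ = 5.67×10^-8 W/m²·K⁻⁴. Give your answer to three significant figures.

Initial: T₁ = [S(1−0.44)/(4σ)]^(1/4) = 55.42 K.
Final:   T₂ = [S(1−0.523)/(4σ)]^(1/4) = 53.24 K.
ΔT = T₂ − T₁ = -2.179 K.

-2.18 K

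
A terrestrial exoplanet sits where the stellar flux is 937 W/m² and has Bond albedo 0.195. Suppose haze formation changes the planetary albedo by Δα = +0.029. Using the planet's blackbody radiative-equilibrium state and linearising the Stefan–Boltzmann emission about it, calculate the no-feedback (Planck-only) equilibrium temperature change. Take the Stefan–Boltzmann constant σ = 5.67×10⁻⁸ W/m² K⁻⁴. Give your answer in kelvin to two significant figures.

Reference equilibrium: T_e = [S(1−α)/(4σ)]^(1/4) = 240.1 K.
The change in absorbed flux is Δ[S(1−α)/4] = −SΔα/4 = -6.793 W/m².
Linearising σT⁴ gives d(σT⁴)/dT = 4σT_e³ = 3.141 W/m² per K.
ΔT₀ = ΔF/λ_P = -6.793/3.141 = -2.16 K.

-2.2 K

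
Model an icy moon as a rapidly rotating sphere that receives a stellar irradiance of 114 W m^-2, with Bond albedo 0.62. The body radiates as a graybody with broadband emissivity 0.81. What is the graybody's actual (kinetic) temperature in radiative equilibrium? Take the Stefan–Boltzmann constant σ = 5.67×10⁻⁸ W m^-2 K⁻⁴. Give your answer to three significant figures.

124 kelvin

The planet absorbs (1−α)S over its disc πR² and re-emits over 4πR², so the mean absorbed flux is (1−0.62)·114.0/4 = 10.83 W m^-2.
Radiative balance εσT⁴ = 10.83 gives T = [10.83/(0.81·σ)]^(1/4) = 123.9 K.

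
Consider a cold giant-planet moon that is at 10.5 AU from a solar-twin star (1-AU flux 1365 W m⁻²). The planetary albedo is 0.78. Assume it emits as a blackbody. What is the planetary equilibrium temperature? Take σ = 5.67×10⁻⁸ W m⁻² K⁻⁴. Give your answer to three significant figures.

58.9 K

Flux at the orbit: S = 1365/(10.5)² = 12.38 W m⁻².
Absorbed flux (global mean): S(1−α)/4 = 12.38·0.22/4 = 0.6810 W m⁻².
Set σT⁴ = 0.6810 → T = (0.6810/σ)^(1/4) = 58.87 K.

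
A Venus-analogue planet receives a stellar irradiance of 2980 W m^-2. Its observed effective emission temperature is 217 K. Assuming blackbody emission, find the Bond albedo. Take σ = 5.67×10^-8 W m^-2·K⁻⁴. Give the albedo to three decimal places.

0.831

From σT⁴ = S(1−α)/4 we invert for α: 1−α = 4σT⁴/S.
σT⁴ = 125.7 W m^-2, so 4σT⁴ = 502.9 W m^-2.
Hence α = 1 − 502.9/2980 = 0.8312.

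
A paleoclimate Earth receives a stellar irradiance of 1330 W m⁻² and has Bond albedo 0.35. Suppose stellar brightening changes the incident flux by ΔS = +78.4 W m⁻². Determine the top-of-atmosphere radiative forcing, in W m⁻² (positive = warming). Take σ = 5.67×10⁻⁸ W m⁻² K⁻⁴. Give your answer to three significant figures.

Only a fraction (1−α) is absorbed and it's spread over 4πR², so ΔF = (1−α)ΔS/4 = 12.74 W m⁻².

12.7 W m⁻²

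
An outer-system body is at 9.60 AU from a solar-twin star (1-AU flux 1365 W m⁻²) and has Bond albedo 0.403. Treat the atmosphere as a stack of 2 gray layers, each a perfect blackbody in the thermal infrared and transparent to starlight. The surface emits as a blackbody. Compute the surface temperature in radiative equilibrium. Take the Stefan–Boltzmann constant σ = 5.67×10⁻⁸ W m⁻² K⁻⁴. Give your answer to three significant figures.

104 K

By the inverse-square law, S = 1365/9.60² = 14.81 W m⁻².
The effective emission temperature is T_e = [S(1−α)/(4σ)]^¼ = 79.02 K.
For an N-layer opaque stack, T_s⁴ = (N+1)T_e⁴, hence T_s = (3)^(1/4)×79.02 K = 104.0 K.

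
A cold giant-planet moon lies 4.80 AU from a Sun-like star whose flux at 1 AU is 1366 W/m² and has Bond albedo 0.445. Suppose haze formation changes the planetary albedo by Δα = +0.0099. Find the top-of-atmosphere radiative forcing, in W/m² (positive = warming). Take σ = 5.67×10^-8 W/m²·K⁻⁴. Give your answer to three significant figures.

Flux at the orbit: S = 1366/(4.80)² = 59.29 W/m².
The change in absorbed flux is Δ[S(1−α)/4] = −SΔα/4 = -0.1467 W/m².

-0.147 W/m²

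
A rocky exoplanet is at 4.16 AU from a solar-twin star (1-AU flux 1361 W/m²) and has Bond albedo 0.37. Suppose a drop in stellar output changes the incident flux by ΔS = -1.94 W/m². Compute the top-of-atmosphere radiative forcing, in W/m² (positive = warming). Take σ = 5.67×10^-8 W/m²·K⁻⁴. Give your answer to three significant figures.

-0.306 W/m²

By the inverse-square law, S = 1361/4.16² = 78.65 W/m².
TOA radiative forcing: ΔF = (1−α)ΔS/4 = 0.63·(-1.94)/4 = -0.3055 W/m².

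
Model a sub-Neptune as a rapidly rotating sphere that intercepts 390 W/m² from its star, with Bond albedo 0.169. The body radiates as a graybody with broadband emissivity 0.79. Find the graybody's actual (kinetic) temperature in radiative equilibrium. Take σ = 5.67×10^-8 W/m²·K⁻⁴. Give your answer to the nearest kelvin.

Absorbed flux (global mean): S(1−α)/4 = 390.0·0.831/4 = 81.02 W/m².
Radiative balance εσT⁴ = 81.02 gives T = [81.02/(0.79·σ)]^(1/4) = 206.2 K.

206 K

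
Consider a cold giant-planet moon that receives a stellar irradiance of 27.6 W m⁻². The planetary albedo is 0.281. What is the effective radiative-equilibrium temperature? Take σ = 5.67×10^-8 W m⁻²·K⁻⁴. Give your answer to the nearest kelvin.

97 kelvin

Averaging over the sphere, the absorbed flux is S(1−α)/4 = 4.961 W m⁻².
Balancing against σT⁴: T = (4.961/5.67×10⁻⁸)^(1/4) = 96.72 K.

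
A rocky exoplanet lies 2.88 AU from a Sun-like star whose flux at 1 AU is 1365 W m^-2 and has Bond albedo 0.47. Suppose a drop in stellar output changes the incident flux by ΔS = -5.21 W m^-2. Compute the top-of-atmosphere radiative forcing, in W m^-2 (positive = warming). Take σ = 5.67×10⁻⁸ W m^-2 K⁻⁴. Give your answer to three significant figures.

-0.690 W m^-2

Flux at the orbit: S = 1365/(2.88)² = 164.6 W m^-2.
ΔF = Δ[S(1−α)]/4 = (1−0.47)·-5.21/4 = -0.6903 W m^-2.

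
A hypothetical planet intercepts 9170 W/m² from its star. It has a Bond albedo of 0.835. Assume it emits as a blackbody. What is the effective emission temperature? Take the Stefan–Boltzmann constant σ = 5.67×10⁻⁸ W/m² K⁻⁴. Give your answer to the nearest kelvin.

Absorbed flux (global mean): S(1−α)/4 = 9170·0.165/4 = 378.3 W/m².
In equilibrium σT⁴ equals this, so T = 285.8 K.

286 K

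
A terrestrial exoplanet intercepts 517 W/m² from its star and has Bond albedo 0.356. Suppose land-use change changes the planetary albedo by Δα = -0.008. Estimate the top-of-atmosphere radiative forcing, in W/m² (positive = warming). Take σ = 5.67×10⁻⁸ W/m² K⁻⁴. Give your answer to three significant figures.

1.03 W/m²

The change in absorbed flux is Δ[S(1−α)/4] = −SΔα/4 = 1.034 W/m².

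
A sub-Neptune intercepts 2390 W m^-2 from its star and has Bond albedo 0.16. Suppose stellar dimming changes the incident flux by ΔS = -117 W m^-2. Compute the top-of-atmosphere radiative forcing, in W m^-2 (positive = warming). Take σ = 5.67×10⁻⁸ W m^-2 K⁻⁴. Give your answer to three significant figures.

TOA radiative forcing: ΔF = (1−α)ΔS/4 = 0.84·(-117)/4 = -24.57 W m^-2.

-24.6 W m^-2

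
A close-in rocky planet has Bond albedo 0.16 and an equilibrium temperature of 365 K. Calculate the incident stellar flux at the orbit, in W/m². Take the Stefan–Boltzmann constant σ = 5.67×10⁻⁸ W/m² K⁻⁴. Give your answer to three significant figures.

Invert the energy balance for S: S = 4σT⁴/(1−α).
The emitted flux is σT⁴ = 1006 W/m².
S = 4·1006/0.84 = 4792 W/m².

4790 W/m²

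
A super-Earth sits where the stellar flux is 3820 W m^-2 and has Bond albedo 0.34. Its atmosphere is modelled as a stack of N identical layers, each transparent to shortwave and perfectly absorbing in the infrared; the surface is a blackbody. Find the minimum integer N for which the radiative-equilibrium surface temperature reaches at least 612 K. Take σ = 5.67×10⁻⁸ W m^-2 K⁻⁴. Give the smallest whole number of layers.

OLR = S(1−α)/4 = 630.3 W m^-2; the top layer radiates at T_e = 324.7 K.
Need (N+1)T_e⁴ ≥ T_s⁴, i.e. N+1 ≥ (612/324.7)⁴ = 12.619.
The minimum whole number is N = 12.

12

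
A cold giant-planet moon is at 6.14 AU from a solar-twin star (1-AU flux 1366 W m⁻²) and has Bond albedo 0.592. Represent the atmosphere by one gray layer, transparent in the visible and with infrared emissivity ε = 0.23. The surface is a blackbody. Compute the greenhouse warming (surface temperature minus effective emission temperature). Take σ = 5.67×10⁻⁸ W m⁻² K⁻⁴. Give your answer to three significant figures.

2.79 K

Irradiance scales as 1/d², so S = 1366 W m⁻² × (1/6.14)² = 36.23 W m⁻².
The planet radiates to space at T_e = [S(1−α)/(4σ)]^(1/4) = 89.85 K.
For a single slab of emissivity ε, T_s⁴ = 2T_e⁴/(2−ε); thus T_s = 89.85·(1.13)^(1/4) = 92.64 K.
The atmosphere warms the surface by 2.787 K.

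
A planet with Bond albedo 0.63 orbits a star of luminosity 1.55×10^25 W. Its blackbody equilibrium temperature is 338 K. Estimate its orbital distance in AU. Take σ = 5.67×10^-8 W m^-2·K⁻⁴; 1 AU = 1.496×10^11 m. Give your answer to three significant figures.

0.0830 AU

Required flux: S = 4σT⁴/(1−α) = 8000 W m^-2.
Then d = [L/(4πS)]^(1/2) = 1.242×10^10 m, i.e. 0.08300 AU.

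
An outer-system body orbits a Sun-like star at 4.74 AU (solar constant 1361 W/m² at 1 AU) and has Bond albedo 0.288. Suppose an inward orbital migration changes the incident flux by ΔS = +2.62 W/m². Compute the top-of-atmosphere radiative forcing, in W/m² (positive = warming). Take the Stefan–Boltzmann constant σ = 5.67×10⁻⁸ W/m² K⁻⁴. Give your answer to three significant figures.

0.466 W/m²

By the inverse-square law, S = 1361/4.74² = 60.58 W/m².
ΔF = Δ[S(1−α)]/4 = (1−0.288)·+2.62/4 = 0.4664 W/m².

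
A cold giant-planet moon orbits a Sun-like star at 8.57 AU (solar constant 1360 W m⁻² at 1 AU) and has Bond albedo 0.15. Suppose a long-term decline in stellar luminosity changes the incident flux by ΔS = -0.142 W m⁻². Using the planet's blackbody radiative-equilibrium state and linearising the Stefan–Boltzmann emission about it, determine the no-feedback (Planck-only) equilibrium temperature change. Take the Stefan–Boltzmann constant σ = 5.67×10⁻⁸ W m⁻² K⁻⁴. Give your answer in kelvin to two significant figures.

-0.17 K

Flux at the orbit: S = 1360/(8.57)² = 18.52 W m⁻².
The baseline emission temperature is T_e = 91.27 K.
TOA radiative forcing: ΔF = (1−α)ΔS/4 = 0.85·(-0.142)/4 = -0.03017 W m⁻².
Planck response: λ_P = 4σT_e³ = 4·5.67×10⁻⁸·(91.27)³ = 0.1724 W m⁻²/K.
So ΔT₀ = -0.03017/0.1724 = -0.175 K.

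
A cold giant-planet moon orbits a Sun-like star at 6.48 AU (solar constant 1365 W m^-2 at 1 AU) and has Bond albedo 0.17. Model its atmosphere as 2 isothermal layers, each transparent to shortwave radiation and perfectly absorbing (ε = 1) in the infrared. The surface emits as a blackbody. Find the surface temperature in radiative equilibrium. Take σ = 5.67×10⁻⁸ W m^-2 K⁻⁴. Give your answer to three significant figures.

137 K

Flux at the orbit: S = 1365/(6.48)² = 32.51 W m^-2.
OLR = S(1−α)/4 = 6.745 W m^-2; the top layer radiates at T_e = 104.4 K.
With N = 2 opaque layers, T_s = (N+1)^(1/4)·T_e = 3^(1/4)·104.4 = 137.4 K.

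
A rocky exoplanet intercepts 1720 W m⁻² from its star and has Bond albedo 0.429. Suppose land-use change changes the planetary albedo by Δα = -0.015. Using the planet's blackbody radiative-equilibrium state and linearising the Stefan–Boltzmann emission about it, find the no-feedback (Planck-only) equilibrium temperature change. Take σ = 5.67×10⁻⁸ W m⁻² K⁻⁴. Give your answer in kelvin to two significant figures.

1.7 K

The baseline emission temperature is T_e = 256.5 K.
The change in absorbed flux is Δ[S(1−α)/4] = −SΔα/4 = 6.450 W m⁻².
The Planck feedback parameter is 4σT_e³ = 3.829 W m⁻²/K.
So ΔT₀ = 6.450/3.829 = 1.68 K.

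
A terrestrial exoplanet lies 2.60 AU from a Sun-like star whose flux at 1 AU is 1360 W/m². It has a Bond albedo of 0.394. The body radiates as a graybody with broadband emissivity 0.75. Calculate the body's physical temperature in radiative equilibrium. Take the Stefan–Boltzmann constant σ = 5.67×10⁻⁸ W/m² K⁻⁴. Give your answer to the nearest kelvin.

By the inverse-square law, S = 1360/2.60² = 201.2 W/m².
Absorbed flux (global mean): S(1−α)/4 = 201.2·0.606/4 = 30.48 W/m².
Equating to εσT⁴ with ε = 0.75: T = (30.48/0.75σ)^(1/4) = 163.6 K.

164 K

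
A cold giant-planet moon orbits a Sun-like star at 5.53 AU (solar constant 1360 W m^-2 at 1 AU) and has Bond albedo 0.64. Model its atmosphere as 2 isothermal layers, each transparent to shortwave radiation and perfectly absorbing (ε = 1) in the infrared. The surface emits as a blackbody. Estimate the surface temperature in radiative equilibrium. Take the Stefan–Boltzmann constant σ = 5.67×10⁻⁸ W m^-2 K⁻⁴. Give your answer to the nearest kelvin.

121 K

By the inverse-square law, S = 1360/5.53² = 44.47 W m^-2.
Top-of-atmosphere balance: σT_e⁴ = S(1−α)/4 = 4.002 W m^-2 → T_e = 91.66 K.
For an N-layer opaque stack, T_s⁴ = (N+1)T_e⁴, hence T_s = (3)^(1/4)×91.66 K = 120.6 K.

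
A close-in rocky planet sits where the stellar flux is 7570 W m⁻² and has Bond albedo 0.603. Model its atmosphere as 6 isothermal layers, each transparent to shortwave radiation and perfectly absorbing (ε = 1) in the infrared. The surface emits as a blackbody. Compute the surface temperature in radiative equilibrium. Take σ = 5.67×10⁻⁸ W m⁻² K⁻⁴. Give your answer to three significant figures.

Top-of-atmosphere balance: σT_e⁴ = S(1−α)/4 = 751.3 W m⁻² → T_e = 339.3 K.
Layer-by-layer balance gives σT_s⁴ = (N+1)σT_e⁴, so T_s = 7^¼·339.3 = 551.9 K.

552 K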